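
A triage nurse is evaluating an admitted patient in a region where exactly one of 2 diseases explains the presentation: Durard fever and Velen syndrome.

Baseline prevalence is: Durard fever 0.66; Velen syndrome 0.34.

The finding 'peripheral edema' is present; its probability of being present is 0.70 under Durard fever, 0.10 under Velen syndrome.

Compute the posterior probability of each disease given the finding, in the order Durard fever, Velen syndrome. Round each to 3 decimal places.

0.931, 0.069

For each hypothesis, the unnormalized posterior weight is prior × likelihood:
  Durard fever: 0.66 × 0.70 = 0.462
  Velen syndrome: 0.34 × 0.10 = 0.034
Normalizing constant Z = 0.462 + 0.034 = 0.496.
P(Durard fever | evidence) = 0.462 / 0.496 ≈ 0.931
P(Velen syndrome | evidence) = 0.034 / 0.496 ≈ 0.069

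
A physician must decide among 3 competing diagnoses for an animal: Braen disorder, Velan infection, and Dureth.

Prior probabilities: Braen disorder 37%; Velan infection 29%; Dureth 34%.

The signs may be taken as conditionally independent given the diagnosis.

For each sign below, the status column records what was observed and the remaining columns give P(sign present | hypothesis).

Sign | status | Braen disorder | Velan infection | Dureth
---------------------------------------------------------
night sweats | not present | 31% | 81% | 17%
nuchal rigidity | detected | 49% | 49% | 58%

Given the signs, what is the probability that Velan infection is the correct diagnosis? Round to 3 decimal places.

Multiply each prior by the joint likelihood of the sign pattern (using 1 − P(present | H) for each absent sign):
  Braen disorder: 0.37 × (1 − 0.31) × 0.49 = 0.1251
  Velan infection: 0.29 × (1 − 0.81) × 0.49 = 0.026999
  Dureth: 0.34 × (1 − 0.17) × 0.58 = 0.16368
Normalizing constant Z = 0.1251 + 0.026999 + 0.16368 = 0.31577.
P(Velan infection | evidence) = 0.026999 / 0.31577 ≈ 0.086.

0.086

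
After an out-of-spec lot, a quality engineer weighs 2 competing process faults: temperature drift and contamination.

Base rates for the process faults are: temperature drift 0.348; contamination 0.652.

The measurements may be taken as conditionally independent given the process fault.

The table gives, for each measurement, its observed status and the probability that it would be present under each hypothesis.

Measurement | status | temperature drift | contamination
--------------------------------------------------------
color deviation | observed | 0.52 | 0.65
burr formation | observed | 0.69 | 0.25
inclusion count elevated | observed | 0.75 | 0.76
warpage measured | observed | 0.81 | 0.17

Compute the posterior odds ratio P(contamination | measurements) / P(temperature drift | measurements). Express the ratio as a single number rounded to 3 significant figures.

0.180

Unnormalized posterior weight (prior times the measurement likelihoods) for each of the two hypotheses:
  contamination: 0.652 × 0.65 × 0.25 × 0.76 × 0.17 = 0.013689
  temperature drift: 0.348 × 0.52 × 0.69 × 0.75 × 0.81 = 0.075854
Odds(contamination : temperature drift) = 0.013689 / 0.075854 ≈ 0.180.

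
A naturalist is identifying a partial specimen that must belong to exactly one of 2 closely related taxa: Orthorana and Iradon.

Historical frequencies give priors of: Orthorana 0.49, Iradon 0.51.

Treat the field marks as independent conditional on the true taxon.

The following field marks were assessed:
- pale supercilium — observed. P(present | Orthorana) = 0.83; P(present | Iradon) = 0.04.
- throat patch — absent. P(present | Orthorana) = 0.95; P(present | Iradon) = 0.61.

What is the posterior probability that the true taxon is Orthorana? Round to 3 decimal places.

For each hypothesis, the unnormalized posterior weight is prior × product of the field mark likelihoods (using 1 − P(present | H) for each absent field mark):
  Orthorana: 0.49 × 0.83 × (1 − 0.95) = 0.020335
  Iradon: 0.51 × 0.04 × (1 − 0.61) = 0.007956
Normalizing constant Z = 0.020335 + 0.007956 = 0.028291.
P(Orthorana | evidence) = 0.020335 / 0.028291 ≈ 0.719.

0.719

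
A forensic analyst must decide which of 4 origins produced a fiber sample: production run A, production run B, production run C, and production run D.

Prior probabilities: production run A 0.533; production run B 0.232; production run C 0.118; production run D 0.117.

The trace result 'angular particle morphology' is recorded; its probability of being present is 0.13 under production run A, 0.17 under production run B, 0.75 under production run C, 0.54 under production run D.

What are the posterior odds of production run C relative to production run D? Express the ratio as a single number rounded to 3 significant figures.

Posterior odds equal prior odds times the likelihood ratio; only the two competing hypotheses matter.
  production run C: 0.118 × 0.75 = 0.0885
  production run D: 0.117 × 0.54 = 0.06318
Odds(production run C : production run D) = 0.0885 / 0.06318 ≈ 1.40.

1.40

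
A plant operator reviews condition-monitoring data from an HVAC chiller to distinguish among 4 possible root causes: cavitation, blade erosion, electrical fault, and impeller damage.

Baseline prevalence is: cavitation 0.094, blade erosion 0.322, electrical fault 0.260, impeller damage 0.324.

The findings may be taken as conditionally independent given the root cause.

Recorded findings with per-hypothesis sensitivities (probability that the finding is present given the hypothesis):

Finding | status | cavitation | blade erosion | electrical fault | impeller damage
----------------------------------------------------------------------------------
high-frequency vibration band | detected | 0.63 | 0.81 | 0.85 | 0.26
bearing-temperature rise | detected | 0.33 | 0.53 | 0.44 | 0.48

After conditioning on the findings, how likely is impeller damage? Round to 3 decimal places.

0.137

Multiply each prior by the joint likelihood of the evidence pattern:
  cavitation: 0.094 × 0.63 × 0.33 = 0.019543
  blade erosion: 0.322 × 0.81 × 0.53 = 0.13823
  electrical fault: 0.260 × 0.85 × 0.44 = 0.09724
  impeller damage: 0.324 × 0.26 × 0.48 = 0.040435
Marginal likelihood of the evidence = 0.29545.
P(impeller damage | evidence) = 0.040435 / 0.29545 ≈ 0.137.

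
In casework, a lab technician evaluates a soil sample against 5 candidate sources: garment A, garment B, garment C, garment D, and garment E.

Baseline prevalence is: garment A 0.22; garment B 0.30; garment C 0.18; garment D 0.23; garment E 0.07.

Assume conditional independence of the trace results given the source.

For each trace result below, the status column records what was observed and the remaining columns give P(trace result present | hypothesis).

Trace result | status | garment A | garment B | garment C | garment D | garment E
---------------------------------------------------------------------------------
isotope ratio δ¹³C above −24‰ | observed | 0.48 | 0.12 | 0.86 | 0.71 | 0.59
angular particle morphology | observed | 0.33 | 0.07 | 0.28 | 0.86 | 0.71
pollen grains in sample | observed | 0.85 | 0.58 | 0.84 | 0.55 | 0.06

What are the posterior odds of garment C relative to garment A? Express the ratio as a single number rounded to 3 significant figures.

1.23

Unnormalized posterior weight (prior times the trace result likelihoods) for each of the two hypotheses:
  garment C: 0.18 × 0.86 × 0.28 × 0.84 = 0.036409
  garment A: 0.22 × 0.48 × 0.33 × 0.85 = 0.029621
Odds(garment C : garment A) = 0.036409 / 0.029621 ≈ 1.23.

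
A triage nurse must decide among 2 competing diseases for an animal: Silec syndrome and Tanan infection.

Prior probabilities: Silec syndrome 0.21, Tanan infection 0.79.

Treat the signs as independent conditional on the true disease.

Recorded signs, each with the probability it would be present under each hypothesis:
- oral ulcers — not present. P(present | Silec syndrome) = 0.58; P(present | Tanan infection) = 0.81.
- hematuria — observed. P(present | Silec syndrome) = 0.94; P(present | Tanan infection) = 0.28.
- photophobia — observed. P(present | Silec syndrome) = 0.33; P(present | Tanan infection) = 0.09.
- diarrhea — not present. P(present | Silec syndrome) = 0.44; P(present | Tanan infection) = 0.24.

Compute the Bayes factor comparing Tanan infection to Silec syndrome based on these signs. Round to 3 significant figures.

The Bayes factor is the ratio of the joint likelihoods of the sign pattern under the two hypotheses (using 1 − P(present | H) for each absent sign).
  Tanan infection: (1 − 0.81) × 0.28 × 0.09 × (1 − 0.24) = 0.0036389
  Silec syndrome: (1 − 0.58) × 0.94 × 0.33 × (1 − 0.44) = 0.072959
Bayes factor = 0.0036389 / 0.072959 ≈ 0.0499

0.0499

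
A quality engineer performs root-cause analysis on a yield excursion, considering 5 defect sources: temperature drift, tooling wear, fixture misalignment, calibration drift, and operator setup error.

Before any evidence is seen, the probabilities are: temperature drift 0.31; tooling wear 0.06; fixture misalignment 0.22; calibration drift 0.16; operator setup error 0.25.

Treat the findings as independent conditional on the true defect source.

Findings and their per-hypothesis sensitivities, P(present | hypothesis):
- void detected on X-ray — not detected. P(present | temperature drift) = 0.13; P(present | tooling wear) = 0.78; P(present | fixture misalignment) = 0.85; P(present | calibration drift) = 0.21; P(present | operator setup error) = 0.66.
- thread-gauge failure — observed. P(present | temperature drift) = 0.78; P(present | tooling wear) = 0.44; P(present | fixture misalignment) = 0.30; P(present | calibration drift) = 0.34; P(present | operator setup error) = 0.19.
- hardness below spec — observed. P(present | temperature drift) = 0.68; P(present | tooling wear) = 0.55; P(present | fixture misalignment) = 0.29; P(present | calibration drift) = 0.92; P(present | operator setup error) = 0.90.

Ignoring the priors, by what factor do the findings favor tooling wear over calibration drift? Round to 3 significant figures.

0.215

The Bayes factor is the ratio of the joint likelihoods of the evidence pattern under the two hypotheses (using 1 − P(present | H) for each absent finding).
  tooling wear: (1 − 0.78) × 0.44 × 0.55 = 0.05324
  calibration drift: (1 − 0.21) × 0.34 × 0.92 = 0.24711
Bayes factor = 0.05324 / 0.24711 ≈ 0.215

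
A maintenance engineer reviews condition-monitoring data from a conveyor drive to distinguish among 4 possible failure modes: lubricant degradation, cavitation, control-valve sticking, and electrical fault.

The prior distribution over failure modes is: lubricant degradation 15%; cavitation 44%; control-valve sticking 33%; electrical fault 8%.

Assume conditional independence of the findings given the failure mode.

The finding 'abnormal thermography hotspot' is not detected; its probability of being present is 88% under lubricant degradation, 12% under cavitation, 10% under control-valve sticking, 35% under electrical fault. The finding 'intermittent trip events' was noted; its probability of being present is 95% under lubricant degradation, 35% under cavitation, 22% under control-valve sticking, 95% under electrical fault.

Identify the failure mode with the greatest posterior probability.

cavitation

Multiply each prior by the joint likelihood of the evidence pattern (using 1 − P(present | H) for each absent finding):
  lubricant degradation: 0.15 × (1 − 0.88) × 0.95 = 0.0171
  cavitation: 0.44 × (1 − 0.12) × 0.35 = 0.13552
  control-valve sticking: 0.33 × (1 − 0.10) × 0.22 = 0.06534
  electrical fault: 0.08 × (1 − 0.35) × 0.95 = 0.0494
Normalizing constant Z = 0.0171 + 0.13552 + 0.06534 + 0.0494 = 0.26736.
P(lubricant degradation | evidence) ≈ 0.0171 / 0.26736 ≈ 0.064
P(cavitation | evidence) ≈ 0.13552 / 0.26736 ≈ 0.507
P(control-valve sticking | evidence) ≈ 0.06534 / 0.26736 ≈ 0.244
P(electrical fault | evidence) ≈ 0.0494 / 0.26736 ≈ 0.185
The largest is 0.507, so cavitation is most probable.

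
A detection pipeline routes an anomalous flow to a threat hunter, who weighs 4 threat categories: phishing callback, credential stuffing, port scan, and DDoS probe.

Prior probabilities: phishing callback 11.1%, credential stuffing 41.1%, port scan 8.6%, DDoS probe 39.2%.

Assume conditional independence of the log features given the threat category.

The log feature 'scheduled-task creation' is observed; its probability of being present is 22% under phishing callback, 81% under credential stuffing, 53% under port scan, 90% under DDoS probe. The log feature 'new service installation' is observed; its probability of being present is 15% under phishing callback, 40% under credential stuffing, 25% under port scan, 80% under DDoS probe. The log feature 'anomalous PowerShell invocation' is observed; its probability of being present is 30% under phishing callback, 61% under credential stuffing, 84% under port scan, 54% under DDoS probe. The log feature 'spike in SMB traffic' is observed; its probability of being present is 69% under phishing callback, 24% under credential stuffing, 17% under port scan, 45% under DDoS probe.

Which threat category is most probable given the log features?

DDoS probe

For each hypothesis, the unnormalized posterior weight is prior × product of the log feature likelihoods:
  phishing callback: 0.111 × 0.22 × 0.15 × 0.30 × 0.69 = 0.00075824
  credential stuffing: 0.411 × 0.81 × 0.40 × 0.61 × 0.24 = 0.019495
  port scan: 0.086 × 0.53 × 0.25 × 0.84 × 0.17 = 0.0016272
  DDoS probe: 0.392 × 0.90 × 0.80 × 0.54 × 0.45 = 0.068584
Normalizing constant Z = 0.00075824 + 0.019495 + 0.0016272 + 0.068584 = 0.090465.
P(phishing callback | evidence) ≈ 0.00075824 / 0.090465 ≈ 0.008
P(credential stuffing | evidence) ≈ 0.019495 / 0.090465 ≈ 0.216
P(port scan | evidence) ≈ 0.0016272 / 0.090465 ≈ 0.018
P(DDoS probe | evidence) ≈ 0.068584 / 0.090465 ≈ 0.758
The largest is 0.758, so DDoS probe is most probable.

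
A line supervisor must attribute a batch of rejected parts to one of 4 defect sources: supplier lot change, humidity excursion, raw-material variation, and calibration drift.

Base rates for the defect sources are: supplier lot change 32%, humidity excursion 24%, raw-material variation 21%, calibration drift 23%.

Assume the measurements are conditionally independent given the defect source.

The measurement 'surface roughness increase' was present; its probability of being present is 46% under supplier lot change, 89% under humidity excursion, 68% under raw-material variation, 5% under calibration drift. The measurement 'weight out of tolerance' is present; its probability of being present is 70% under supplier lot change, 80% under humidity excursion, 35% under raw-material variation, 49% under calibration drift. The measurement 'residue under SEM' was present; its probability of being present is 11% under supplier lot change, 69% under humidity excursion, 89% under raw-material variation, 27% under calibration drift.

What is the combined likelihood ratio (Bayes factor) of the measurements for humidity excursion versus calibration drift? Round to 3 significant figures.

74.3

The Bayes factor is the ratio of the joint likelihoods of the measurement pattern under the two hypotheses.
  humidity excursion: 0.89 × 0.80 × 0.69 = 0.49128
  calibration drift: 0.05 × 0.49 × 0.27 = 0.006615
Bayes factor = 0.49128 / 0.006615 ≈ 74.3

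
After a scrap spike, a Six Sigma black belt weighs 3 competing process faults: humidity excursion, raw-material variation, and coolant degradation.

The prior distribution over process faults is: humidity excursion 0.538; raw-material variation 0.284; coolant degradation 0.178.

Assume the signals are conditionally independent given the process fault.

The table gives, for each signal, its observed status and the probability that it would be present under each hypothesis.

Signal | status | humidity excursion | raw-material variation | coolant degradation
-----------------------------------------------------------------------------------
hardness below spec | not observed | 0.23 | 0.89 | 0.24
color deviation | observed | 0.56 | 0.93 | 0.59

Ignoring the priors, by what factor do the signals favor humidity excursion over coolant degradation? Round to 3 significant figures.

0.962

Take the product of per-signal likelihoods under each hypothesis (using 1 − P(present | H) for each absent signal), then divide.
  humidity excursion: (1 − 0.23) × 0.56 = 0.4312
  coolant degradation: (1 − 0.24) × 0.59 = 0.4484
Bayes factor = 0.4312 / 0.4484 ≈ 0.962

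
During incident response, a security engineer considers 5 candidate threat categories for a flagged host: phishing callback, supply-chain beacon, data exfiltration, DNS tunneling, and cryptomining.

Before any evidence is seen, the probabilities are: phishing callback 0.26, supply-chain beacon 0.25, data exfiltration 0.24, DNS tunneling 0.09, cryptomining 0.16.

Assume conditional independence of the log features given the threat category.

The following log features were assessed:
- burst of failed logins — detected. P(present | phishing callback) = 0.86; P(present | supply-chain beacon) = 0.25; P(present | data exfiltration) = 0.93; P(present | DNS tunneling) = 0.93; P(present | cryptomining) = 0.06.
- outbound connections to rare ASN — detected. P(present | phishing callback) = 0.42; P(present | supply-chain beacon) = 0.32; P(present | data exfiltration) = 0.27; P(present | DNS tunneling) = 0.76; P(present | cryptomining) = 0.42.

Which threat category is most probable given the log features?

By Bayes' rule with conditional independence, the unnormalized weight for each hypothesis is prior × ∏ likelihoods:
  phishing callback: 0.26 × 0.86 × 0.42 = 0.093912
  supply-chain beacon: 0.25 × 0.25 × 0.32 = 0.02
  data exfiltration: 0.24 × 0.93 × 0.27 = 0.060264
  DNS tunneling: 0.09 × 0.93 × 0.76 = 0.063612
  cryptomining: 0.16 × 0.06 × 0.42 = 0.004032
The unnormalized weights sum to 0.24182.
P(phishing callback | evidence) ≈ 0.093912 / 0.24182 ≈ 0.388
P(supply-chain beacon | evidence) ≈ 0.02 / 0.24182 ≈ 0.083
P(data exfiltration | evidence) ≈ 0.060264 / 0.24182 ≈ 0.249
P(DNS tunneling | evidence) ≈ 0.063612 / 0.24182 ≈ 0.263
P(cryptomining | evidence) ≈ 0.004032 / 0.24182 ≈ 0.017
The largest is 0.388, so phishing callback is most probable.

phishing callback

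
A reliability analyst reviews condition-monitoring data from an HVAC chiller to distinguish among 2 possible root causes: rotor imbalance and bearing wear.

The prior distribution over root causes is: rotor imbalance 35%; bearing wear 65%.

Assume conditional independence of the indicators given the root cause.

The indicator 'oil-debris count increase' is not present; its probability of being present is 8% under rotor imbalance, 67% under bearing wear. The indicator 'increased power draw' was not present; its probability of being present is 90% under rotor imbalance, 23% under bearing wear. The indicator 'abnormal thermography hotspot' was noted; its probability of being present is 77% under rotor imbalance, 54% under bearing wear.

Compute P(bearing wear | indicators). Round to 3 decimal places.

0.782

For each hypothesis, the unnormalized posterior weight is prior × product of the indicator likelihoods (using 1 − P(present | H) for each absent indicator):
  rotor imbalance: 0.35 × (1 − 0.08) × (1 − 0.90) × 0.77 = 0.024794
  bearing wear: 0.65 × (1 − 0.67) × (1 − 0.23) × 0.54 = 0.089189
The unnormalized weights sum to 0.11398.
P(bearing wear | evidence) = 0.089189 / 0.11398 ≈ 0.782.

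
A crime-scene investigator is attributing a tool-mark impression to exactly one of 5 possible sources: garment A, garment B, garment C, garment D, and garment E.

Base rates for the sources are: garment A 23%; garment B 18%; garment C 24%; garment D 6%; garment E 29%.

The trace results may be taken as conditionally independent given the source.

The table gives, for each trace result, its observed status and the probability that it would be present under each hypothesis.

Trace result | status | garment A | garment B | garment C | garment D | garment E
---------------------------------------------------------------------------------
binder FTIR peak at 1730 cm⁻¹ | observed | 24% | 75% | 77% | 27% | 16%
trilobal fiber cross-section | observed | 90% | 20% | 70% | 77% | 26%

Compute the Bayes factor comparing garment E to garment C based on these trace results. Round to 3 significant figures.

0.0772

The Bayes factor is the ratio of the joint likelihoods of the trace result pattern under the two hypotheses.
  garment E: 0.16 × 0.26 = 0.0416
  garment C: 0.77 × 0.70 = 0.539
Bayes factor = 0.0416 / 0.539 ≈ 0.0772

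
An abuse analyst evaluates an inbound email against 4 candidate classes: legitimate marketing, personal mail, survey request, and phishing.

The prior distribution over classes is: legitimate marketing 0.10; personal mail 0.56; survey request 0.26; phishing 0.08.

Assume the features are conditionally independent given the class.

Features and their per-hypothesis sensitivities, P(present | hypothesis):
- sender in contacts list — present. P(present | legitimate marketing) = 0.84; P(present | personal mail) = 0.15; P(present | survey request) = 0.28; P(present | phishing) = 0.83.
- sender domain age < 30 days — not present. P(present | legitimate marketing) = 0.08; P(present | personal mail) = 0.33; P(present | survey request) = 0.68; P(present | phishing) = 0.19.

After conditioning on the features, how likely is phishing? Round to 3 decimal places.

For each hypothesis, the unnormalized posterior weight is prior × product of the feature likelihoods (using 1 − P(present | H) for each absent feature):
  legitimate marketing: 0.10 × 0.84 × (1 − 0.08) = 0.07728
  personal mail: 0.56 × 0.15 × (1 − 0.33) = 0.05628
  survey request: 0.26 × 0.28 × (1 − 0.68) = 0.023296
  phishing: 0.08 × 0.83 × (1 − 0.19) = 0.053784
The unnormalized weights sum to 0.21064.
P(phishing | evidence) = 0.053784 / 0.21064 ≈ 0.255.

0.255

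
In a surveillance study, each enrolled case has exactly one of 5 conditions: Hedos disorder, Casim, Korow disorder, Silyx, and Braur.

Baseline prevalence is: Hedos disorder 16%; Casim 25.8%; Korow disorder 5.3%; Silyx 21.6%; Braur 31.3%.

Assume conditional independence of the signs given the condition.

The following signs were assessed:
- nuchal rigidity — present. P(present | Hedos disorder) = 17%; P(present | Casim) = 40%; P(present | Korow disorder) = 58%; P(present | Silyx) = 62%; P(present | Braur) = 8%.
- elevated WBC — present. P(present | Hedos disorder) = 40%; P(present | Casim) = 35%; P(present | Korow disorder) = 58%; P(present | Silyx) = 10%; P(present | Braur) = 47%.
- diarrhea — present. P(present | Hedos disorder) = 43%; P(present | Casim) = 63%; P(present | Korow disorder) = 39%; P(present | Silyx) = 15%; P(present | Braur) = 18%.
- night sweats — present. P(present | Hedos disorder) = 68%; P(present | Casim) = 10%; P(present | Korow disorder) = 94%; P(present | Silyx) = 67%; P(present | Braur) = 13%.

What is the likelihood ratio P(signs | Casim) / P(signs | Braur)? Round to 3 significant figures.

10.0

The Bayes factor is the ratio of the joint likelihoods of the sign pattern under the two hypotheses.
  Casim: 0.40 × 0.35 × 0.63 × 0.10 = 0.00882
  Braur: 0.08 × 0.47 × 0.18 × 0.13 = 0.00087984
Bayes factor = 0.00882 / 0.00087984 ≈ 10.0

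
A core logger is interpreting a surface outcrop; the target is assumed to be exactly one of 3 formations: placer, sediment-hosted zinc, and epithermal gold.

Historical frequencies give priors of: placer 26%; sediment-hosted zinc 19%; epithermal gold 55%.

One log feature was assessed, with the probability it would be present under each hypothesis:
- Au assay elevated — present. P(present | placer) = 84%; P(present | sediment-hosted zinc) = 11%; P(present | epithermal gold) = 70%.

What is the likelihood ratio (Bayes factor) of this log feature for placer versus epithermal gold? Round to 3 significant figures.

Likelihood of this log feature under each hypothesis:
  placer: 0.84
  epithermal gold: 0.7
Bayes factor = 0.84 / 0.7 ≈ 1.20

1.20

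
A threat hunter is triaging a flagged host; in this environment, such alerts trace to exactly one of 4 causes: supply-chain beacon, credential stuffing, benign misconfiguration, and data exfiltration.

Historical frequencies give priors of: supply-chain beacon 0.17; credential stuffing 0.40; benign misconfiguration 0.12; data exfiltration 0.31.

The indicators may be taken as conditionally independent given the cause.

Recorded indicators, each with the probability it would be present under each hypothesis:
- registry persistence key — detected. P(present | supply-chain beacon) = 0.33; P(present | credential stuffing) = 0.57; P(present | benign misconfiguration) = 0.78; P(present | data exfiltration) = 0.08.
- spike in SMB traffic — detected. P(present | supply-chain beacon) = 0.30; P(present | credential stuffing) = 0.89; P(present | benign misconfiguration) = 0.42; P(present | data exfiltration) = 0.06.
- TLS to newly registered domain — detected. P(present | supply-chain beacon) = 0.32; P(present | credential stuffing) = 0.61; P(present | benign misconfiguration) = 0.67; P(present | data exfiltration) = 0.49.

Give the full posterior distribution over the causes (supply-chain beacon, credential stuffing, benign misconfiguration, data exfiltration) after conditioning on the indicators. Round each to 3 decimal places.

Multiply each prior by the joint likelihood of the indicator pattern:
  supply-chain beacon: 0.17 × 0.33 × 0.30 × 0.32 = 0.0053856
  credential stuffing: 0.40 × 0.57 × 0.89 × 0.61 = 0.12378
  benign misconfiguration: 0.12 × 0.78 × 0.42 × 0.67 = 0.026339
  data exfiltration: 0.31 × 0.08 × 0.06 × 0.49 = 0.00072912
The unnormalized weights sum to 0.15623.
P(supply-chain beacon | evidence) = 0.0053856 / 0.15623 ≈ 0.034
P(credential stuffing | evidence) = 0.12378 / 0.15623 ≈ 0.792
P(benign misconfiguration | evidence) = 0.026339 / 0.15623 ≈ 0.169
P(data exfiltration | evidence) = 0.00072912 / 0.15623 ≈ 0.005

0.034, 0.792, 0.169, 0.005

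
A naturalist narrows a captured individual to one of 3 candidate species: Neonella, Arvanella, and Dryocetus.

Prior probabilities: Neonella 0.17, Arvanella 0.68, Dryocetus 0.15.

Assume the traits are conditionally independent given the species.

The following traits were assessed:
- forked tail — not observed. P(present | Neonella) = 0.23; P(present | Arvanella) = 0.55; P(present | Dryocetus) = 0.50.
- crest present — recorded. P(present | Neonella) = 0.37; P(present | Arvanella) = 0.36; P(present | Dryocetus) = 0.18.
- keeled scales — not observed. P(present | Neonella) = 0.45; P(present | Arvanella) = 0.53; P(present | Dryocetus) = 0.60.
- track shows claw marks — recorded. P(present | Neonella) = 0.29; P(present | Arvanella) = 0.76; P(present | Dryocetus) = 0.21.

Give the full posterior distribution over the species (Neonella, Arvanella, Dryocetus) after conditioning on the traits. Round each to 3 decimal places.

Multiply each prior by the joint likelihood of the trait pattern (using 1 − P(present | H) for each absent trait):
  Neonella: 0.17 × (1 − 0.23) × 0.37 × (1 − 0.45) × 0.29 = 0.0077251
  Arvanella: 0.68 × (1 − 0.55) × 0.36 × (1 − 0.53) × 0.76 = 0.039349
  Dryocetus: 0.15 × (1 − 0.50) × 0.18 × (1 − 0.60) × 0.21 = 0.001134
Marginal likelihood of the evidence = 0.048208.
P(Neonella | evidence) = 0.0077251 / 0.048208 ≈ 0.160
P(Arvanella | evidence) = 0.039349 / 0.048208 ≈ 0.816
P(Dryocetus | evidence) = 0.001134 / 0.048208 ≈ 0.024

0.160, 0.816, 0.024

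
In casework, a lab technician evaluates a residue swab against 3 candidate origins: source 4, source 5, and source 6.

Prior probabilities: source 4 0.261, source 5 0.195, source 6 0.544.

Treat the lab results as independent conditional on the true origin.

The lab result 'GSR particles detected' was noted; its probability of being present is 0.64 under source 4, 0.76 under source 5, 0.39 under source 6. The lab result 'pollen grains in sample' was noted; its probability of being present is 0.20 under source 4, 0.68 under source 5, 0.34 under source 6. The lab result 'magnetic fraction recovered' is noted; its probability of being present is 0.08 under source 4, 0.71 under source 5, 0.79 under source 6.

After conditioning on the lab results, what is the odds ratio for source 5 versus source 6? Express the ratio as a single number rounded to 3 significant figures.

1.26

Posterior odds equal prior odds times the likelihood ratio; only the two competing hypotheses matter.
  source 5: 0.195 × 0.76 × 0.68 × 0.71 = 0.071551
  source 6: 0.544 × 0.39 × 0.34 × 0.79 = 0.056986
Posterior odds = 0.071551 / 0.056986 ≈ 1.26.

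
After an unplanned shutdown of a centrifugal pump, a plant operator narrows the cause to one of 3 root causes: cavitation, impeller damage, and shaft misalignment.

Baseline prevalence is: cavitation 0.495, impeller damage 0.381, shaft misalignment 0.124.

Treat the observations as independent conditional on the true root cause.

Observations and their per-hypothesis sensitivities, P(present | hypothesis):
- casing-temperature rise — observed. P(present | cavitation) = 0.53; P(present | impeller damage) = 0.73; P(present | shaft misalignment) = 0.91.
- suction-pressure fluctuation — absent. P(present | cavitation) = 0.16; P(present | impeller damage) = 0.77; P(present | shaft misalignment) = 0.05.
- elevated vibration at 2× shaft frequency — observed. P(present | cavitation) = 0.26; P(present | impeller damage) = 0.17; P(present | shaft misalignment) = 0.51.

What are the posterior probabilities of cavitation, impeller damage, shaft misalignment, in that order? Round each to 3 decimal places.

0.466, 0.089, 0.445

For each hypothesis, the unnormalized posterior weight is prior × product of the observation likelihoods (using 1 − P(present | H) for each absent observation):
  cavitation: 0.495 × 0.53 × (1 − 0.16) × 0.26 = 0.057297
  impeller damage: 0.381 × 0.73 × (1 − 0.77) × 0.17 = 0.010875
  shaft misalignment: 0.124 × 0.91 × (1 − 0.05) × 0.51 = 0.054671
The unnormalized weights sum to 0.12284.
P(cavitation | evidence) = 0.057297 / 0.12284 ≈ 0.466
P(impeller damage | evidence) = 0.010875 / 0.12284 ≈ 0.089
P(shaft misalignment | evidence) = 0.054671 / 0.12284 ≈ 0.445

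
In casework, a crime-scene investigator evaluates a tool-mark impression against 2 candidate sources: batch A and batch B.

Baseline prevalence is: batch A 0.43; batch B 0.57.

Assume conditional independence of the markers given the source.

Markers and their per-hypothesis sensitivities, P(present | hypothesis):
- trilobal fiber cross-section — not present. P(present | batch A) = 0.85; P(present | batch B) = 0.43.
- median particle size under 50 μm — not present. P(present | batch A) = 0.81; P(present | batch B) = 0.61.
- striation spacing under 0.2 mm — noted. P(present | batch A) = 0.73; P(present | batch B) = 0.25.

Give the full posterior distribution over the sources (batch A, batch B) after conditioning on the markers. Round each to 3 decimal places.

By Bayes' rule with conditional independence, the unnormalized weight for each hypothesis is prior × ∏ likelihoods (using 1 − P(present | H) for each absent marker):
  batch A: 0.43 × (1 − 0.85) × (1 − 0.81) × 0.73 = 0.0089461
  batch B: 0.57 × (1 − 0.43) × (1 − 0.61) × 0.25 = 0.031678
Normalizing constant Z = 0.0089461 + 0.031678 = 0.040624.
P(batch A | evidence) = 0.0089461 / 0.040624 ≈ 0.220
P(batch B | evidence) = 0.031678 / 0.040624 ≈ 0.780

0.220, 0.780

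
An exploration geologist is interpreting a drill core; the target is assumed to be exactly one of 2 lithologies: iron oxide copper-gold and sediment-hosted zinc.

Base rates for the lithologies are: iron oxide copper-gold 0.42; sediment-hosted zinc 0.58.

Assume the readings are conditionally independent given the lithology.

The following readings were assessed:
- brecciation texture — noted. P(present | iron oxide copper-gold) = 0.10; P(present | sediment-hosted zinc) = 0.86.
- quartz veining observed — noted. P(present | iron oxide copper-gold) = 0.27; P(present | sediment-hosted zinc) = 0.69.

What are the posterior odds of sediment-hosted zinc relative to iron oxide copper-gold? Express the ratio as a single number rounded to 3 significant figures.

Posterior odds equal prior odds times the likelihood ratio; only the two competing hypotheses matter.
  sediment-hosted zinc: 0.58 × 0.86 × 0.69 = 0.34417
  iron oxide copper-gold: 0.42 × 0.10 × 0.27 = 0.01134
Posterior odds = 0.34417 / 0.01134 ≈ 30.4.

30.4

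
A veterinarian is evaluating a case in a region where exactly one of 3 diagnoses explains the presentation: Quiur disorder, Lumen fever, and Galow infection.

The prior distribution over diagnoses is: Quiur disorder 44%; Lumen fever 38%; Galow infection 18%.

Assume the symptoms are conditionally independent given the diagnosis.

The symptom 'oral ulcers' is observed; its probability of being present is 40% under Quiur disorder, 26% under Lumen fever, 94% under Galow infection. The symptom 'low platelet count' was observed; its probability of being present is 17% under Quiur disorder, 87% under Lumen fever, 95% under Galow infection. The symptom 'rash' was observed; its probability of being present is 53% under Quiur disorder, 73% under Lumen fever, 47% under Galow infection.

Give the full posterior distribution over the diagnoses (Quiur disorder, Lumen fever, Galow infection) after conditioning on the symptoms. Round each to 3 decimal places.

For each hypothesis, the unnormalized posterior weight is prior × product of the symptom likelihoods:
  Quiur disorder: 0.44 × 0.40 × 0.17 × 0.53 = 0.015858
  Lumen fever: 0.38 × 0.26 × 0.87 × 0.73 = 0.062748
  Galow infection: 0.18 × 0.94 × 0.95 × 0.47 = 0.075548
Marginal likelihood of the evidence = 0.15415.
P(Quiur disorder | evidence) = 0.015858 / 0.15415 ≈ 0.103
P(Lumen fever | evidence) = 0.062748 / 0.15415 ≈ 0.407
P(Galow infection | evidence) = 0.075548 / 0.15415 ≈ 0.490

0.103, 0.407, 0.490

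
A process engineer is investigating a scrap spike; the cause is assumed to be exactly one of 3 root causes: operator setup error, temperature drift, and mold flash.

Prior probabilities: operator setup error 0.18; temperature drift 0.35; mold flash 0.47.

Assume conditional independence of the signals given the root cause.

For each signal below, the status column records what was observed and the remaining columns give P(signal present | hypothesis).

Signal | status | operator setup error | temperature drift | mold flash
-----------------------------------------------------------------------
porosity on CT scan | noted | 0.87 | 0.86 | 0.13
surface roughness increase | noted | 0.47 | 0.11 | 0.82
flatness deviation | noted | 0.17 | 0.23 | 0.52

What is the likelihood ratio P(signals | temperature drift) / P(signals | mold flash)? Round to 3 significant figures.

Joint likelihood of the signal pattern under each hypothesis:
  temperature drift: 0.86 × 0.11 × 0.23 = 0.021758
  mold flash: 0.13 × 0.82 × 0.52 = 0.055432
Bayes factor = 0.021758 / 0.055432 ≈ 0.393

0.393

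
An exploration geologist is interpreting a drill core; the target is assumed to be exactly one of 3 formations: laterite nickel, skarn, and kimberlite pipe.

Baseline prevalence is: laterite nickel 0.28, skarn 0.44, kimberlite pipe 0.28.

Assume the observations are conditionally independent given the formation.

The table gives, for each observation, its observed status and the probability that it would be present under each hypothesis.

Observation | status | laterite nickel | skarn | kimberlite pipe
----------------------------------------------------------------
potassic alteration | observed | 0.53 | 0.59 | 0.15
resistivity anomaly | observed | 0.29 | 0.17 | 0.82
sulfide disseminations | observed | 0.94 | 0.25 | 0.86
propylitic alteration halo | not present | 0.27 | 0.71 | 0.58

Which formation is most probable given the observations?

laterite nickel

By Bayes' rule with conditional independence, the unnormalized weight for each hypothesis is prior × ∏ likelihoods (using 1 − P(present | H) for each absent observation):
  laterite nickel: 0.28 × 0.53 × 0.29 × 0.94 × (1 − 0.27) = 0.029531
  skarn: 0.44 × 0.59 × 0.17 × 0.25 × (1 − 0.71) = 0.0031996
  kimberlite pipe: 0.28 × 0.15 × 0.82 × 0.86 × (1 − 0.58) = 0.01244
Normalizing constant Z = 0.029531 + 0.0031996 + 0.01244 = 0.045171.
P(laterite nickel | evidence) ≈ 0.029531 / 0.045171 ≈ 0.654
P(skarn | evidence) ≈ 0.0031996 / 0.045171 ≈ 0.071
P(kimberlite pipe | evidence) ≈ 0.01244 / 0.045171 ≈ 0.275
The largest is 0.654, so laterite nickel is most probable.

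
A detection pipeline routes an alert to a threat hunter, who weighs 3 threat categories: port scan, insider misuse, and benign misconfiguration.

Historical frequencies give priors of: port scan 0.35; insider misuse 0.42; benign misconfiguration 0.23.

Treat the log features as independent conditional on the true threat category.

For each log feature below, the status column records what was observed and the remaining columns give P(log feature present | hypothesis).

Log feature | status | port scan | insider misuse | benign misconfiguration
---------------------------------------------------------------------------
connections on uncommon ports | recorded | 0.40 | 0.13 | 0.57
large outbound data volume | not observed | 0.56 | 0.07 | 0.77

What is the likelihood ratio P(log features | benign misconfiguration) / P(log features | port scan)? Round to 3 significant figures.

Joint likelihood of the log feature pattern under each hypothesis (using 1 − P(present | H) for each absent log feature):
  benign misconfiguration: 0.57 × (1 − 0.77) = 0.1311
  port scan: 0.40 × (1 − 0.56) = 0.176
Bayes factor = 0.1311 / 0.176 ≈ 0.745

0.745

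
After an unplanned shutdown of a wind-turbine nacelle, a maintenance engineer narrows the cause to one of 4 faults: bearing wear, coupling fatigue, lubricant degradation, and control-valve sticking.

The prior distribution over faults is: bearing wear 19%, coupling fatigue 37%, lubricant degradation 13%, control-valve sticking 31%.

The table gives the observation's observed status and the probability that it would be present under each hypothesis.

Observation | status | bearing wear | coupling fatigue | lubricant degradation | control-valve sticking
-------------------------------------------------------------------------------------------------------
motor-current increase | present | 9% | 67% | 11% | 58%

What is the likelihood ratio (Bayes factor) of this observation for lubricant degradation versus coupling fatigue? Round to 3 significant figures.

Likelihood of this observation under each hypothesis:
  lubricant degradation: 0.11
  coupling fatigue: 0.67
Bayes factor = 0.11 / 0.67 ≈ 0.164

0.164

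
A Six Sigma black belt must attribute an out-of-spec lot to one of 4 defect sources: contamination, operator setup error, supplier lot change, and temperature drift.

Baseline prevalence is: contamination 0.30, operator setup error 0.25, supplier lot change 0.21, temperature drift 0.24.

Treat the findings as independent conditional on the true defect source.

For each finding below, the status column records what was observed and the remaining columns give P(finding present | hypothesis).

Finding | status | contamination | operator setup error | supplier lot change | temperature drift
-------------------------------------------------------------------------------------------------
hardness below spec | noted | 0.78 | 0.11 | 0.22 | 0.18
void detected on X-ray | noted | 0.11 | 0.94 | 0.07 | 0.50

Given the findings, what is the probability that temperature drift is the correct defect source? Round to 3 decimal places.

0.283

Multiply each prior by the joint likelihood of the evidence pattern:
  contamination: 0.30 × 0.78 × 0.11 = 0.02574
  operator setup error: 0.25 × 0.11 × 0.94 = 0.02585
  supplier lot change: 0.21 × 0.22 × 0.07 = 0.003234
  temperature drift: 0.24 × 0.18 × 0.50 = 0.0216
Normalizing constant Z = 0.02574 + 0.02585 + 0.003234 + 0.0216 = 0.076424.
P(temperature drift | evidence) = 0.0216 / 0.076424 ≈ 0.283.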